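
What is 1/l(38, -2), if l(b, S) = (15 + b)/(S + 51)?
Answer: 49/53 ≈ 0.92453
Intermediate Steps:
l(b, S) = (15 + b)/(51 + S)
1/l(38, -2) = 1/((15 + 38)/(51 - 2)) = 1/(53/49) = 49/53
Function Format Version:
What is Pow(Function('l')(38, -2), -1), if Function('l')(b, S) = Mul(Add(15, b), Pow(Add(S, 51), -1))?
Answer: Rational(49, 53) ≈ 0.92453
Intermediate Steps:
Function('l')(b, S) = Mul(Pow(Add(51, S), -1), Add(15, b)) (Function('l')(b, S) = Mul(Add(15, b), Pow(Add(51, S), -1)) = Mul(Pow(Add(51, S), -1), Add(15, b)))
Pow(Function('l')(38, -2), -1) = Pow(Mul(Pow(Add(51, -2), -1), Add(15, 38)), -1) = Pow(Mul(Pow(49, -1), 53), -1) = Pow(Mul(Rational(1, 49), 53), -1) = Pow(Rational(53, 49), -1) = Rational(49, 53)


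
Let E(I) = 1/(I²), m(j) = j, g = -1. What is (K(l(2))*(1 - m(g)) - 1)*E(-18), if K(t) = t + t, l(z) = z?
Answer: 7/324 ≈ 0.021605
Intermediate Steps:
K(t) = 2*t
E(I) = I⁻²
(K(l(2))*(1 - m(g)) - 1)*E(-18) = ((2*2)*(1 - 1*(-1)) - 1)/(-18)² = (4*(1 + 1) - 1)*(1/324) = (4*2 - 1)*(1/324) = (8 - 1)*(1/324) = 7*(1/324) = 7/324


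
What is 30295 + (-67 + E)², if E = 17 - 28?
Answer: 36379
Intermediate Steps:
E = -11
30295 + (-67 + E)² = 30295 + (-67 - 11)² = 30295 + (-78)² = 30295 + 6084 = 36379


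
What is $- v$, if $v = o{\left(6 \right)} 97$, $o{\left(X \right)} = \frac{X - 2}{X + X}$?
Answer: $- \frac{97}{3} \approx -32.333$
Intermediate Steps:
$o{\left(X \right)} = \frac{-2 + X}{2 X}$
$v = \frac{97}{3}$ ($v = \frac{-2 + 6}{2 \cdot 6} \cdot 97 = \frac{1}{2} \cdot \frac{1}{6} \cdot 4 \cdot 97 = \frac{1}{3} \cdot 97 = \frac{97}{3} \approx 32.333$)
$- v = \left(-1\right) \frac{97}{3} = - \frac{97}{3}$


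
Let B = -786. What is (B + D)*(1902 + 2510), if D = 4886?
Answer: 18089200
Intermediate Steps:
(B + D)*(1902 + 2510) = (-786 + 4886)*(1902 + 2510) = 4100*4412 = 18089200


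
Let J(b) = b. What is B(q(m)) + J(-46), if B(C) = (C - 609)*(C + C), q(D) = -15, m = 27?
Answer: 18674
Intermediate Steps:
B(C) = 2*C*(-609 + C) (B(C) = (-609 + C)*(2*C) = 2*C*(-609 + C))
B(q(m)) + J(-46) = 2*(-15)*(-609 - 15) - 46 = 2*(-15)*(-624) - 46 = 18720 - 46 = 18674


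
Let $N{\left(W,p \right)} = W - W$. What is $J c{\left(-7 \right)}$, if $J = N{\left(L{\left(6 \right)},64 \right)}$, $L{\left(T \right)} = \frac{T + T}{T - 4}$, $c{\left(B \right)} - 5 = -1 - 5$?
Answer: $0$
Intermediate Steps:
$c{\left(B \right)} = -1$ ($c{\left(B \right)} = 5 - 6 = -1$)
$L{\left(T \right)} = \frac{2 T}{-4 + T}$
$N{\left(W,p \right)} = 0$
$J = 0$
$J c{\left(-7 \right)} = 0 \left(-1\right) = 0$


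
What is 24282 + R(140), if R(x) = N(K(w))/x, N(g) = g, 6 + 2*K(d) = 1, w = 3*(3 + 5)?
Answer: 1359791/56 ≈ 24282.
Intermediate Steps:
w = 24 (w = 3*8 = 24)
K(d) = -5/2 (K(d) = -3 + (1/2)*1 = -3 + 1/2 = -5/2)
R(x) = -5/(2*x)
24282 + R(140) = 24282 - 5/2/140 = 24282 - 5/2*1/140 = 24282 - 1/56 = 1359791/56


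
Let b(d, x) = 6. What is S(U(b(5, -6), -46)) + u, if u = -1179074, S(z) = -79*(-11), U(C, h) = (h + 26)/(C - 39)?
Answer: -1178205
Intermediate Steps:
U(C, h) = (26 + h)/(-39 + C)
S(z) = 869
S(U(b(5, -6), -46)) + u = 869 - 1179074 = -1178205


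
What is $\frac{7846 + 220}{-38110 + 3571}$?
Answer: $- \frac{8066}{34539} \approx -0.23353$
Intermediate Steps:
$\frac{7846 + 220}{-38110 + 3571} = \frac{8066}{-34539} = 8066 \left(- \frac{1}{34539}\right) = - \frac{8066}{34539}$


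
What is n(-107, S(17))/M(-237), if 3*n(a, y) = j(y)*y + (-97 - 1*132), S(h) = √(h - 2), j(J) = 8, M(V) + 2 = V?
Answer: 229/717 - 8*√15/717 ≈ 0.27617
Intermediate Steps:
M(V) = -2 + V
S(h) = √(-2 + h)
n(a, y) = -229/3 + 8*y/3 (n(a, y) = (8*y + (-97 - 1*132))/3 = (8*y + (-97 - 132))/3 = (8*y - 229)/3 = (-229 + 8*y)/3 = -229/3 + 8*y/3)
n(-107, S(17))/M(-237) = (-229/3 + 8*√(-2 + 17)/3)/(-2 - 237) = (-229/3 + 8*√15/3)/(-239) = (-229/3 + 8*√15/3)*(-1/239) = 229/717 - 8*√15/717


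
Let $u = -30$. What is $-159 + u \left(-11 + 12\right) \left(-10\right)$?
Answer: $141$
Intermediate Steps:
$-159 + u \left(-11 + 12\right) \left(-10\right) = -159 - 30 \left(-11 + 12\right) \left(-10\right) = -159 - 30 \cdot 1 \left(-10\right) = -159 - -300 = -159 + 300 = 141$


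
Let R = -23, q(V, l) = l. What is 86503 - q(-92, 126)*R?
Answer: 89401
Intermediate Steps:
86503 - q(-92, 126)*R = 86503 - 126*(-23) = 86503 - 1*(-2898) = 86503 + 2898 = 89401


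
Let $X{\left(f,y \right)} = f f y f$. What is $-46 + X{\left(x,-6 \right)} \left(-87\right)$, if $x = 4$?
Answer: $33362$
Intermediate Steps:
$X{\left(f,y \right)} = y f^{3}$ ($X{\left(f,y \right)} = y f^{2} f = y f^{3}$)
$-46 + X{\left(x,-6 \right)} \left(-87\right) = -46 + - 6 \cdot 4^{3} \left(-87\right) = -46 + \left(-6\right) 64 \left(-87\right) = -46 - -33408 = -46 + 33408 = 33362$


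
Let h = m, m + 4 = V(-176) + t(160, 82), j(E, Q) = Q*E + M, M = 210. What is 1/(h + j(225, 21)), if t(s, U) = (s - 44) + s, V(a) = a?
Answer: 1/5031 ≈ 0.00019877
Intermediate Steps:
t(s, U) = -44 + 2*s (t(s, U) = (-44 + s) + s = -44 + 2*s)
j(E, Q) = 210 + E*Q (j(E, Q) = Q*E + 210 = E*Q + 210 = 210 + E*Q)
m = 96 (m = -4 + (-176 + (-44 + 2*160)) = -4 + (-176 + (-44 + 320)) = -4 + (-176 + 276) = -4 + 100 = 96)
h = 96
1/(h + j(225, 21)) = 1/(96 + (210 + 225*21)) = 1/(96 + (210 + 4725)) = 1/(96 + 4935) = 1/5031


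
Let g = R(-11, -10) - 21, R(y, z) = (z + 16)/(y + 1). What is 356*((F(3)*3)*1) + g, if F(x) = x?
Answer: 15912/5 ≈ 3182.4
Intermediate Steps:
R(y, z) = (16 + z)/(1 + y)
g = -108/5 (g = (16 - 10)/(1 - 11) - 21 = 6/(-10) - 21 = -1/10*6 - 21 = -3/5 - 21 = -108/5 ≈ -21.600)
356*((F(3)*3)*1) + g = 356*((3*3)*1) - 108/5 = 356*(9*1) - 108/5 = 356*9 - 108/5 = 3204 - 108/5 = 15912/5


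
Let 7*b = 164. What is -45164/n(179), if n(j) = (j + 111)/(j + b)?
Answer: -4571242/145 ≈ -31526.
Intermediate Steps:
b = 164/7 (b = (⅐)*164 = 164/7 ≈ 23.429)
n(j) = (111 + j)/(164/7 + j) (n(j) = (j + 111)/(j + 164/7) = (111 + j)/(164/7 + j))
-45164/n(179) = -45164/(7*(111 + 179)/(164 + 7*179)) = -45164/(7*290/(164 + 1253)) = -45164/(7*290/1417) = -45164/(7*(1/1417)*290) = -45164/2030/1417 = -45164*1417/2030 = -1*4571242/145 = -4571242/145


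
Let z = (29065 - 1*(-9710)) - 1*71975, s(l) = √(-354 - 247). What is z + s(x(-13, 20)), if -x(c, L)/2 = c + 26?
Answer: -33200 + I*√601 ≈ -33200.0 + 24.515*I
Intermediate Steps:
x(c, L) = -52 - 2*c (x(c, L) = -2*(c + 26) = -2*(26 + c) = -52 - 2*c)
s(l) = I*√601 (s(l) = √(-601) = I*√601)
z = -33200 (z = (29065 + 9710) - 71975 = 38775 - 71975 = -33200)
z + s(x(-13, 20)) = -33200 + I*√601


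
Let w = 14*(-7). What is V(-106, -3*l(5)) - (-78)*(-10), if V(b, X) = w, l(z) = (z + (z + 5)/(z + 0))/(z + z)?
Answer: -878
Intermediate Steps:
l(z) = (z + (5 + z)/z)/(2*z) (l(z) = (z + (5 + z)/z)/((2*z)) = (z + (5 + z)/z)*(1/(2*z)) = (z + (5 + z)/z)/(2*z))
w = -98
V(b, X) = -98
V(-106, -3*l(5)) - (-78)*(-10) = -98 - (-78)*(-10) = -98 - 1*780 = -98 - 780 = -878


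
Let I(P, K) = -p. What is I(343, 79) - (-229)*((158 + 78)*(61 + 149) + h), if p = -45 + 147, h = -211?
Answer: 11300819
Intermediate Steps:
p = 102
I(P, K) = -102 (I(P, K) = -1*102 = -102)
I(343, 79) - (-229)*((158 + 78)*(61 + 149) + h) = -102 - (-229)*((158 + 78)*(61 + 149) - 211) = -102 - (-229)*(236*210 - 211) = -102 - (-229)*(49560 - 211) = -102 - (-229)*49349 = -102 - 1*(-11300921) = -102 + 11300921 = 11300819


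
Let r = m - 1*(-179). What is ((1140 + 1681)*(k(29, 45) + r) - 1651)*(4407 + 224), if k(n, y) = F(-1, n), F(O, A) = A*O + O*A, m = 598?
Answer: 9385406888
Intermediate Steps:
r = 777 (r = 598 - 1*(-179) = 598 + 179 = 777)
F(O, A) = 2*A*O (F(O, A) = A*O + A*O = 2*A*O)
k(n, y) = -2*n (k(n, y) = 2*n*(-1) = -2*n)
((1140 + 1681)*(k(29, 45) + r) - 1651)*(4407 + 224) = ((1140 + 1681)*(-2*29 + 777) - 1651)*(4407 + 224) = (2821*(-58 + 777) - 1651)*4631 = (2821*719 - 1651)*4631 = (2028299 - 1651)*4631 = 2026648*4631 = 9385406888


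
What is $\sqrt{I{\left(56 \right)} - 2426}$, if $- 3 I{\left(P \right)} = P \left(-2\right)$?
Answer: $\frac{i \sqrt{21498}}{3} \approx 48.874 i$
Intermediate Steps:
$I{\left(P \right)} = \frac{2 P}{3}$ ($I{\left(P \right)} = - \frac{P \left(-2\right)}{3} = - \frac{\left(-2\right) P}{3} = \frac{2 P}{3}$)
$\sqrt{I{\left(56 \right)} - 2426} = \sqrt{\frac{2}{3} \cdot 56 - 2426} = \sqrt{\frac{112}{3} - 2426} = \sqrt{- \frac{7166}{3}} = \frac{i \sqrt{21498}}{3}$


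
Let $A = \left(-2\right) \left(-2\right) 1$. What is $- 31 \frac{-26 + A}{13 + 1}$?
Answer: $\frac{341}{7} \approx 48.714$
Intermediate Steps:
$A = 4$ ($A = 4 \cdot 1 = 4$)
$- 31 \frac{-26 + A}{13 + 1} = - 31 \frac{-26 + 4}{13 + 1} = - 31 \left(- \frac{22}{14}\right) = - 31 \left(\left(-22\right) \frac{1}{14}\right) = \left(-31\right) \left(- \frac{11}{7}\right) = \frac{341}{7}$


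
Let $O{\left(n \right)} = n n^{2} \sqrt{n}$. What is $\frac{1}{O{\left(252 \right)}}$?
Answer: $\frac{\sqrt{7}}{672126336} \approx 3.9364 \cdot 10^{-9}$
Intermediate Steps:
$O{\left(n \right)} = n^{\frac{7}{2}}$ ($O{\left(n \right)} = n^{3} \sqrt{n} = n^{\frac{7}{2}}$)
$\frac{1}{O{\left(252 \right)}} = \frac{1}{252^{\frac{7}{2}}} = \frac{1}{96018048 \sqrt{7}} = \frac{\sqrt{7}}{672126336}$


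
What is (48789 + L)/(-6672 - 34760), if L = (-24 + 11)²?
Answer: -24479/20716 ≈ -1.1816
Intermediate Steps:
L = 169 (L = (-13)² = 169)
(48789 + L)/(-6672 - 34760) = (48789 + 169)/(-6672 - 34760) = 48958/(-41432) = 48958*(-1/41432) = -24479/20716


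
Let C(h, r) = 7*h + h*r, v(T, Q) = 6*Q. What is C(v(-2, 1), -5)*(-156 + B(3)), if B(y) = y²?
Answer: -1764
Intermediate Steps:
C(v(-2, 1), -5)*(-156 + B(3)) = ((6*1)*(7 - 5))*(-156 + 3²) = (6*2)*(-156 + 9) = 12*(-147) = -1764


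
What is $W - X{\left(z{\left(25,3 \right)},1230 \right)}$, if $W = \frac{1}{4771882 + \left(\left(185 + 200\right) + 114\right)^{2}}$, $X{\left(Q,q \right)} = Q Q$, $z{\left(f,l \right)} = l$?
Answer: $- \frac{45187946}{5020883} \approx -9.0$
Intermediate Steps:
$X{\left(Q,q \right)} = Q^{2}$
$W = \frac{1}{5020883}$ ($W = \frac{1}{4771882 + \left(385 + 114\right)^{2}} = \frac{1}{4771882 + 499^{2}} = \frac{1}{4771882 + 249001} = \frac{1}{5020883} \approx 1.9917 \cdot 10^{-7}$)
$W - X{\left(z{\left(25,3 \right)},1230 \right)} = \frac{1}{5020883} - 3^{2} = \frac{1}{5020883} - 9 = - \frac{45187946}{5020883}$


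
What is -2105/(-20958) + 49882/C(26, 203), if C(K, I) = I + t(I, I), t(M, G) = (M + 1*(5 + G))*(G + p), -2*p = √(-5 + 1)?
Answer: 102160118414801/146604341481486 + 20501502*I/6995149417 ≈ 0.69684 + 0.0029308*I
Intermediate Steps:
p = -I (p = -√(-5 + 1)/2 = -I ≈ -1.0*I)
t(M, G) = (G - I)*(5 + G + M) (t(M, G) = (M + 1*(5 + G))*(G - I) = (M + (5 + G))*(G - I) = (5 + G + M)*(G - I) = (G - I)*(5 + G + M))
C(K, I) = I - 5*I + 2*I² + I*(5 - I) - I*I (C(K, I) = I + (I² - 5*I + I*I + I*(5 - I) - I*I) = I + (I² - 5*I + I² + I*(5 - I) - I*I) = I + (-5*I + 2*I² + I*(5 - I) - I*I) = I - 5*I + 2*I² + I*(5 - I) - I*I)
-2105/(-20958) + 49882/C(26, 203) = -2105/(-20958) + 49882/(-5*I + 2*203² + 2*203*(3 - I)) = -2105*(-1/20958) + 49882/(-5*I + 2*41209 + (1218 - 406*I)) = 2105/20958 + 49882/(-5*I + 82418 + (1218 - 406*I)) = 2105/20958 + 49882/(83636 - 411*I) = 2105/20958 + 49882*((83636 + 411*I)/6995149417) = 2105/20958 + 49882*(83636 + 411*I)/6995149417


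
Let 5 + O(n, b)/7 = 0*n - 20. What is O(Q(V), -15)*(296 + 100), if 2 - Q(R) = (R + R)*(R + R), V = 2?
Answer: -69300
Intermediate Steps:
Q(R) = 2 - 4*R**2 (Q(R) = 2 - (R + R)*(R + R) = 2 - 2*R*2*R = 2 - 4*R**2)
O(n, b) = -175 (O(n, b) = -35 + 7*(0*n - 20) = -35 + 7*(0 - 20) = -35 + 7*(-20) = -35 - 140 = -175)
O(Q(V), -15)*(296 + 100) = -175*(296 + 100) = -175*396 = -69300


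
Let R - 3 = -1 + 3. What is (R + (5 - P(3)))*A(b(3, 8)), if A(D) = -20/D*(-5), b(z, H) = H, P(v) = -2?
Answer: 150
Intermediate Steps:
R = 5 (R = 3 + (-1 + 3) = 3 + 2 = 5)
A(D) = 100/D (A(D) = -20/D*(-5) = 100/D)
(R + (5 - P(3)))*A(b(3, 8)) = (5 + (5 - 1*(-2)))*(100/8) = (5 + (5 + 2))*(100*(1/8)) = (5 + 7)*(25/2) = 12*(25/2) = 150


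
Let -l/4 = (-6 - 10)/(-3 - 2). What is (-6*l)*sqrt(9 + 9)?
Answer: 1152*sqrt(2)/5 ≈ 325.83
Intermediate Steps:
l = -64/5 (l = -4*(-6 - 10)/(-3 - 2) = -(-64)/(-5) = -(-64)*(-1)/5 = -4*16/5 = -64/5 ≈ -12.800)
(-6*l)*sqrt(9 + 9) = (-6*(-64/5))*sqrt(9 + 9) = 384*sqrt(18)/5 = 384*(3*sqrt(2))/5 = 1152*sqrt(2)/5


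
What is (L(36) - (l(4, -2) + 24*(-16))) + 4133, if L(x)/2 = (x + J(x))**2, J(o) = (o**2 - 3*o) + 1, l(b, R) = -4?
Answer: 3005771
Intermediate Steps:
J(o) = 1 + o**2 - 3*o
L(x) = 2*(1 + x**2 - 2*x)**2 (L(x) = 2*(x + (1 + x**2 - 3*x))**2 = 2*(1 + x**2 - 2*x)**2)
(L(36) - (l(4, -2) + 24*(-16))) + 4133 = (2*(1 + 36**2 - 2*36)**2 - (-4 + 24*(-16))) + 4133 = (2*(1 + 1296 - 72)**2 - (-4 - 384)) + 4133 = (2*1225**2 - 1*(-388)) + 4133 = (2*1500625 + 388) + 4133 = (3001250 + 388) + 4133 = 3001638 + 4133 = 3005771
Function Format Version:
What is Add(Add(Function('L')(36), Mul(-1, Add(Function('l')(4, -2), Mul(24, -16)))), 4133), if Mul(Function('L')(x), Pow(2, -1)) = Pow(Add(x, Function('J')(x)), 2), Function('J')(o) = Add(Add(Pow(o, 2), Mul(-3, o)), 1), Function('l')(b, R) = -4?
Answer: 3005771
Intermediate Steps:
Function('J')(o) = Add(1, Pow(o, 2), Mul(-3, o))
Function('L')(x) = Mul(2, Pow(Add(1, Pow(x, 2), Mul(-2, x)), 2)) (Function('L')(x) = Mul(2, Pow(Add(x, Add(1, Pow(x, 2), Mul(-3, x))), 2)) = Mul(2, Pow(Add(1, Pow(x, 2), Mul(-2, x)), 2)))
Add(Add(Function('L')(36), Mul(-1, Add(Function('l')(4, -2), Mul(24, -16)))), 4133) = Add(Add(Mul(2, Pow(Add(1, Pow(36, 2), Mul(-2, 36)), 2)), Mul(-1, Add(-4, Mul(24, -16)))), 4133) = Add(Add(Mul(2, Pow(Add(1, 1296, -72), 2)), Mul(-1, Add(-4, -384))), 4133) = Add(Add(Mul(2, Pow(1225, 2)), Mul(-1, -388)), 4133) = Add(Add(Mul(2, 1500625), 388), 4133) = Add(Add(3001250, 388), 4133) = Add(3001638, 4133) = 3005771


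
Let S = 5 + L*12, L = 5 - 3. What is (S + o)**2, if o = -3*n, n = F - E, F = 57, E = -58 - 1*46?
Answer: 206116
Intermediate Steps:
E = -104 (E = -58 - 46 = -104)
L = 2
n = 161 (n = 57 - 1*(-104) = 57 + 104 = 161)
S = 29 (S = 5 + 2*12 = 5 + 24 = 29)
o = -483 (o = -3*161 = -483)
(S + o)**2 = (29 - 483)**2 = (-454)**2 = 206116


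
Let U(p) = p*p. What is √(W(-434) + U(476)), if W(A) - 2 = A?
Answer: 4*√14134 ≈ 475.55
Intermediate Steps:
U(p) = p²
W(A) = 2 + A
√(W(-434) + U(476)) = √((2 - 434) + 476²) = √(-432 + 226576) = √226144 = 4*√14134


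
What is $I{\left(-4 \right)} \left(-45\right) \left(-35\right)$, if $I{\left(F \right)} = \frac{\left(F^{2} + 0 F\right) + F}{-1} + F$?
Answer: $-25200$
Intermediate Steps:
$I{\left(F \right)} = - F^{2}$ ($I{\left(F \right)} = - (\left(F^{2} + 0\right) + F) + F = - (F^{2} + F) + F = - (F + F^{2}) + F = \left(- F - F^{2}\right) + F = - F^{2}$)
$I{\left(-4 \right)} \left(-45\right) \left(-35\right) = - \left(-4\right)^{2} \left(-45\right) \left(-35\right) = \left(-1\right) 16 \left(-45\right) \left(-35\right) = \left(-16\right) \left(-45\right) \left(-35\right) = 720 \left(-35\right) = -25200$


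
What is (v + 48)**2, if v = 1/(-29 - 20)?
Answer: 5527201/2401 ≈ 2302.0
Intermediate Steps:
v = -1/49 (v = 1/(-49) = -1/49 ≈ -0.020408)
(v + 48)**2 = (-1/49 + 48)**2 = (2351/49)**2 = 5527201/2401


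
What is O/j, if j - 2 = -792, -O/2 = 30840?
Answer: 6168/79 ≈ 78.076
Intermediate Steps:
O = -61680 (O = -2*30840 = -61680)
j = -790 (j = 2 - 792 = -790)
O/j = -61680/(-790) = -61680*(-1/790) = 6168/79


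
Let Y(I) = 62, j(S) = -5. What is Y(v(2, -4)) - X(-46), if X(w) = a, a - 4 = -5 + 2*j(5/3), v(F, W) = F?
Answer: 73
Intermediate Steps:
a = -11 (a = 4 + (-5 + 2*(-5)) = 4 + (-5 - 10) = 4 - 15 = -11)
X(w) = -11
Y(v(2, -4)) - X(-46) = 62 - 1*(-11) = 62 + 11 = 73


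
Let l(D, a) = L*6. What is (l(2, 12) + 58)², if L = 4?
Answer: 6724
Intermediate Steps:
l(D, a) = 24 (l(D, a) = 4*6 = 24)
(l(2, 12) + 58)² = (24 + 58)² = 82² = 6724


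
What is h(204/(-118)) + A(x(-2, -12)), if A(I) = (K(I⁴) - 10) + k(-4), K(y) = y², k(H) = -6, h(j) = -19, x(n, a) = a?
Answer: 429981661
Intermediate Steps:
A(I) = -16 + I⁸ (A(I) = ((I⁴)² - 10) - 6 = (I⁸ - 10) - 6 = (-10 + I⁸) - 6 = -16 + I⁸)
h(204/(-118)) + A(x(-2, -12)) = -19 + (-16 + (-12)⁸) = -19 + (-16 + 429981696) = -19 + 429981680 = 429981661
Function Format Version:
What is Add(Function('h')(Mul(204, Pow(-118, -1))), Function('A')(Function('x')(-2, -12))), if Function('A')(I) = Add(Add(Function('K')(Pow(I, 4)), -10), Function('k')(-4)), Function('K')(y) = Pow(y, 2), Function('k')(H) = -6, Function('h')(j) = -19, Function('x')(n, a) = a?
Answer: 429981661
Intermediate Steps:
Function('A')(I) = Add(-16, Pow(I, 8)) (Function('A')(I) = Add(Add(Pow(Pow(I, 4), 2), -10), -6) = Add(Add(Pow(I, 8), -10), -6) = Add(Add(-10, Pow(I, 8)), -6) = Add(-16, Pow(I, 8)))
Add(Function('h')(Mul(204, Pow(-118, -1))), Function('A')(Function('x')(-2, -12))) = Add(-19, Add(-16, Pow(-12, 8))) = Add(-19, Add(-16, 429981696)) = Add(-19, 429981680) = 429981661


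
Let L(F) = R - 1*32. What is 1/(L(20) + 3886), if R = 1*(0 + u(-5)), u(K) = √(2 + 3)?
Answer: 3854/14853311 - √5/14853311 ≈ 0.00025932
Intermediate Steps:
u(K) = √5
R = √5 (R = 1*(0 + √5) = 1*√5 = √5 ≈ 2.2361)
L(F) = -32 + √5 (L(F) = √5 - 1*32 = √5 - 32 = -32 + √5)
1/(L(20) + 3886) = 1/((-32 + √5) + 3886) = 1/(3854 + √5)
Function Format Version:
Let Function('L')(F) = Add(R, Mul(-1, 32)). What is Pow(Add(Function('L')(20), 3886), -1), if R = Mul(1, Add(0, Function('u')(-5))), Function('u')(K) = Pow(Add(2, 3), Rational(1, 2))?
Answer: Add(Rational(3854, 14853311), Mul(Rational(-1, 14853311), Pow(5, Rational(1, 2)))) ≈ 0.00025932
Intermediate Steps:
Function('u')(K) = Pow(5, Rational(1, 2))
R = Pow(5, Rational(1, 2)) (R = Mul(1, Add(0, Pow(5, Rational(1, 2)))) = Mul(1, Pow(5, Rational(1, 2))) = Pow(5, Rational(1, 2)) ≈ 2.2361)
Function('L')(F) = Add(-32, Pow(5, Rational(1, 2))) (Function('L')(F) = Add(Pow(5, Rational(1, 2)), Mul(-1, 32)) = Add(Pow(5, Rational(1, 2)), -32) = Add(-32, Pow(5, Rational(1, 2))))
Pow(Add(Function('L')(20), 3886), -1) = Pow(Add(Add(-32, Pow(5, Rational(1, 2))), 3886), -1) = Pow(Add(3854, Pow(5, Rational(1, 2))), -1)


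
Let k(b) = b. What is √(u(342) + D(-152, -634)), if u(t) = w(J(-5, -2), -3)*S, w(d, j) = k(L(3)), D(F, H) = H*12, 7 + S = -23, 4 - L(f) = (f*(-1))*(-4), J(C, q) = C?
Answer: 2*I*√1842 ≈ 85.837*I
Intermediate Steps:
L(f) = 4 - 4*f (L(f) = 4 - f*(-1)*(-4) = 4 - (-f)*(-4) = 4 - 4*f)
S = -30 (S = -7 - 23 = -30)
D(F, H) = 12*H
w(d, j) = -8 (w(d, j) = 4 - 4*3 = 4 - 12 = -8)
u(t) = 240 (u(t) = -8*(-30) = 240)
√(u(342) + D(-152, -634)) = √(240 + 12*(-634)) = √(240 - 7608) = √(-7368) = 2*I*√1842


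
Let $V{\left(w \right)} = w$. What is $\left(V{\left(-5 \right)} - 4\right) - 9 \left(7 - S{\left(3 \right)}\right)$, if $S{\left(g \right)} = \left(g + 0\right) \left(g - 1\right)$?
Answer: $-18$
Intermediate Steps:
$S{\left(g \right)} = g \left(-1 + g\right)$
$\left(V{\left(-5 \right)} - 4\right) - 9 \left(7 - S{\left(3 \right)}\right) = \left(-5 - 4\right) - 9 \left(7 - 3 \left(-1 + 3\right)\right) = \left(-5 - 4\right) - 9 \left(7 - 3 \cdot 2\right) = -9 - 9 \left(7 - 6\right) = -9 - 9 = -18$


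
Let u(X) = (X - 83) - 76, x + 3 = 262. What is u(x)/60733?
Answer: 100/60733 ≈ 0.0016466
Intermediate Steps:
x = 259 (x = -3 + 262 = 259)
u(X) = -159 + X (u(X) = (-83 + X) - 76 = -159 + X)
u(x)/60733 = (-159 + 259)/60733 = 100*(1/60733) = 100/60733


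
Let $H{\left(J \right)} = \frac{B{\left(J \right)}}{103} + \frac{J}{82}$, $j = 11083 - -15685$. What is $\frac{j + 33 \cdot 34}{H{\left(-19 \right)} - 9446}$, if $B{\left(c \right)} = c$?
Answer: $- \frac{235558940}{79784431} \approx -2.9524$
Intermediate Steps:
$j = 26768$ ($j = 11083 + 15685 = 26768$)
$H{\left(J \right)} = \frac{185 J}{8446}$ ($H{\left(J \right)} = \frac{J}{103} + \frac{J}{82} = \frac{185 J}{8446}$)
$\frac{j + 33 \cdot 34}{H{\left(-19 \right)} - 9446} = \frac{26768 + 33 \cdot 34}{\frac{185}{8446} \left(-19\right) - 9446} = \frac{26768 + 1122}{- \frac{3515}{8446} - 9446} = \frac{27890}{- \frac{79784431}{8446}} = 27890 \left(- \frac{8446}{79784431}\right) = - \frac{235558940}{79784431}$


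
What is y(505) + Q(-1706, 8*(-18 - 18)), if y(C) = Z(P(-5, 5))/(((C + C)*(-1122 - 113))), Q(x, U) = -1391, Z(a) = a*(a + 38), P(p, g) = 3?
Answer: -1735063973/1247350 ≈ -1391.0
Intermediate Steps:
Z(a) = a*(38 + a)
y(C) = -123/(2470*C) (y(C) = (3*(38 + 3))/(((C + C)*(-1122 - 113))) = (3*41)/(((2*C)*(-1235))) = 123/((-2470*C)) = 123*(-1/(2470*C)) = -123/(2470*C))
y(505) + Q(-1706, 8*(-18 - 18)) = -123/2470/505 - 1391 = -123/2470*1/505 - 1391 = -123/1247350 - 1391 = -1735063973/1247350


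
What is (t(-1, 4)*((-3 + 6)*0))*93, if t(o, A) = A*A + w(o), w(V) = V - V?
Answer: 0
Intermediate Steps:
w(V) = 0
t(o, A) = A² (t(o, A) = A*A + 0 = A² + 0 = A²)
(t(-1, 4)*((-3 + 6)*0))*93 = (4²*((-3 + 6)*0))*93 = (16*(3*0))*93 = (16*0)*93 = 0*93 = 0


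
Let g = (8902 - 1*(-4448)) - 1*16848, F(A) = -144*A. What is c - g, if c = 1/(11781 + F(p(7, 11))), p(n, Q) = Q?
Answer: 35669107/10197 ≈ 3498.0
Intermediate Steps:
g = -3498 (g = (8902 + 4448) - 16848 = 13350 - 16848 = -3498)
c = 1/10197 (c = 1/(11781 - 144*11) = 1/(11781 - 1584) = 1/10197 ≈ 9.8068e-5)
c - g = 1/10197 - 1*(-3498) = 1/10197 + 3498 = 35669107/10197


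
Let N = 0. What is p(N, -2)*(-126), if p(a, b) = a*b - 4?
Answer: 504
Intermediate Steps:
p(a, b) = -4 + a*b
p(N, -2)*(-126) = (-4 + 0*(-2))*(-126) = (-4 + 0)*(-126) = -4*(-126) = 504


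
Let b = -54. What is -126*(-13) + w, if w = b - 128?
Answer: 1456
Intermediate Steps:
w = -182 (w = -54 - 128 = -182)
-126*(-13) + w = -126*(-13) - 182 = 1638 - 182 = 1456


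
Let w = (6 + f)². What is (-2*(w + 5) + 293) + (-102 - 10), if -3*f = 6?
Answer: 139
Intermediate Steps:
f = -2 (f = -⅓*6 = -2)
w = 16 (w = (6 - 2)² = 4² = 16)
(-2*(w + 5) + 293) + (-102 - 10) = (-2*(16 + 5) + 293) + (-102 - 10) = (-2*21 + 293) - 112 = (-42 + 293) - 112 = 251 - 112 = 139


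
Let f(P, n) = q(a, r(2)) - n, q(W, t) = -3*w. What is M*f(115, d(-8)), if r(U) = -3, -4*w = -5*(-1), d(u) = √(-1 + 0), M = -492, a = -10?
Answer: -1845 + 492*I ≈ -1845.0 + 492.0*I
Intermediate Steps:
d(u) = I (d(u) = √(-1) = I)
w = -5/4 (w = -(-5)*(-1)/4 = -¼*5 = -5/4 ≈ -1.2500)
q(W, t) = 15/4 (q(W, t) = -3*(-5/4) = 15/4)
f(P, n) = 15/4 - n
M*f(115, d(-8)) = -492*(15/4 - I) = -1845 + 492*I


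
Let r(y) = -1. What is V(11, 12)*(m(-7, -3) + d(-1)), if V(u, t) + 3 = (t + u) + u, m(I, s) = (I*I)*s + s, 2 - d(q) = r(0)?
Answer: -4557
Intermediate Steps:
d(q) = 3 (d(q) = 2 - 1*(-1) = 2 + 1 = 3)
m(I, s) = s + s*I**2 (m(I, s) = I**2*s + s = s*I**2 + s = s + s*I**2)
V(u, t) = -3 + t + 2*u (V(u, t) = -3 + ((t + u) + u) = -3 + (t + 2*u) = -3 + t + 2*u)
V(11, 12)*(m(-7, -3) + d(-1)) = (-3 + 12 + 2*11)*(-3*(1 + (-7)**2) + 3) = (-3 + 12 + 22)*(-3*(1 + 49) + 3) = 31*(-3*50 + 3) = 31*(-150 + 3) = 31*(-147) = -4557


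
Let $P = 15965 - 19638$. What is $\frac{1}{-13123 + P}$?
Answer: $- \frac{1}{16796} \approx -5.9538 \cdot 10^{-5}$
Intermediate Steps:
$P = -3673$
$\frac{1}{-13123 + P} = \frac{1}{-13123 - 3673} = \frac{1}{-16796} = - \frac{1}{16796}$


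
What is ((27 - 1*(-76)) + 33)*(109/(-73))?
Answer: -14824/73 ≈ -203.07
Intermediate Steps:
((27 - 1*(-76)) + 33)*(109/(-73)) = ((27 + 76) + 33)*(109*(-1/73)) = (103 + 33)*(-109/73) = 136*(-109/73) = -14824/73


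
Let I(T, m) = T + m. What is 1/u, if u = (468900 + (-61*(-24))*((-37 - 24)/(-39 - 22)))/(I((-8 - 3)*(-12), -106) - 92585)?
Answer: -30853/156788 ≈ -0.19678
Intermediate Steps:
u = -156788/30853 (u = (468900 + (-61*(-24))*((-37 - 24)/(-39 - 22)))/(((-8 - 3)*(-12) - 106) - 92585) = (468900 + 1464*(-61/(-61)))/((-11*(-12) - 106) - 92585) = (468900 + 1464*(-61*(-1/61)))/((132 - 106) - 92585) = (468900 + 1464*1)/(26 - 92585) = (468900 + 1464)/(-92559) = 470364*(-1/92559) = -156788/30853 ≈ -5.0818)
1/u = 1/(-156788/30853) = -30853/156788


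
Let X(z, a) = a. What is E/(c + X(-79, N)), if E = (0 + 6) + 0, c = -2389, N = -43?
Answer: -3/1216 ≈ -0.0024671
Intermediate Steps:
E = 6 (E = 6 + 0 = 6)
E/(c + X(-79, N)) = 6/(-2389 - 43) = 6/(-2432) = -1/2432*6 = -3/1216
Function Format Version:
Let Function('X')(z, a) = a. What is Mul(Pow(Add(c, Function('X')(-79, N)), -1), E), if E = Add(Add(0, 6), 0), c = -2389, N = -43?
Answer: Rational(-3, 1216) ≈ -0.0024671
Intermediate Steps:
E = 6 (E = Add(6, 0) = 6)
Mul(Pow(Add(c, Function('X')(-79, N)), -1), E) = Mul(Pow(Add(-2389, -43), -1), 6) = Mul(Pow(-2432, -1), 6) = Mul(Rational(-1, 2432), 6) = Rational(-3, 1216)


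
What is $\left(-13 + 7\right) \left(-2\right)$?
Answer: $12$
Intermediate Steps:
$\left(-13 + 7\right) \left(-2\right) = \left(-6\right) \left(-2\right) = 12$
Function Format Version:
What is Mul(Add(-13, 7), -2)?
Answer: 12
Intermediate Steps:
Mul(Add(-13, 7), -2) = Mul(-6, -2) = 12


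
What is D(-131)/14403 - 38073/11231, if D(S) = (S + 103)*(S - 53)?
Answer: -490503307/161760093 ≈ -3.0323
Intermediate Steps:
D(S) = (-53 + S)*(103 + S) (D(S) = (103 + S)*(-53 + S) = (-53 + S)*(103 + S))
D(-131)/14403 - 38073/11231 = (-5459 + (-131)**2 + 50*(-131))/14403 - 38073/11231 = (-5459 + 17161 - 6550)*(1/14403) - 38073*1/11231 = 5152*(1/14403) - 38073/11231 = 5152/14403 - 38073/11231 = -490503307/161760093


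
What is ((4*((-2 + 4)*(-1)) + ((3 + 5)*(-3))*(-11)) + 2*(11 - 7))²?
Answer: 69696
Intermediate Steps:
((4*((-2 + 4)*(-1)) + ((3 + 5)*(-3))*(-11)) + 2*(11 - 7))² = ((4*(2*(-1)) + (8*(-3))*(-11)) + 2*4)² = ((4*(-2) - 24*(-11)) + 8)² = ((-8 + 264) + 8)² = (256 + 8)² = 264² = 69696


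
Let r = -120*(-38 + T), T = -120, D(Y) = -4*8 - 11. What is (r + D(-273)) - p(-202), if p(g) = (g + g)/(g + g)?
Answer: 18916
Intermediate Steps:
D(Y) = -43 (D(Y) = -32 - 11 = -43)
p(g) = 1 (p(g) = (2*g)/((2*g)) = (2*g)*(1/(2*g)) = 1)
r = 18960 (r = -120*(-38 - 120) = -120*(-158) = 18960)
(r + D(-273)) - p(-202) = (18960 - 43) - 1*1 = 18917 - 1 = 18916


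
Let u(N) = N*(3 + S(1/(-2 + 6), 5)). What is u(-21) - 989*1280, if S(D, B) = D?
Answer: -5063953/4 ≈ -1.2660e+6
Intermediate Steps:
u(N) = 13*N/4 (u(N) = N*(3 + 1/(-2 + 6)) = N*(3 + 1/4) = N*(13/4) = 13*N/4)
u(-21) - 989*1280 = (13/4)*(-21) - 989*1280 = -273/4 - 1265920 = -5063953/4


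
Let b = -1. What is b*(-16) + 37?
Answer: 53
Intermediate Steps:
b*(-16) + 37 = -1*(-16) + 37 = 16 + 37 = 53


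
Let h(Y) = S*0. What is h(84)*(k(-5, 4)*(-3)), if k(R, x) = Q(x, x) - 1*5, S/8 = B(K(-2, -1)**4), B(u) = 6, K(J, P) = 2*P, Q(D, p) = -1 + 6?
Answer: 0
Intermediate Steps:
Q(D, p) = 5
S = 48 (S = 8*6 = 48)
k(R, x) = 0 (k(R, x) = 5 - 1*5 = 5 - 5 = 0)
h(Y) = 0 (h(Y) = 48*0 = 0)
h(84)*(k(-5, 4)*(-3)) = 0*(0*(-3)) = 0*0 = 0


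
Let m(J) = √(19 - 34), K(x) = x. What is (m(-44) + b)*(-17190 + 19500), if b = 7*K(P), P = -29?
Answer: -468930 + 2310*I*√15 ≈ -4.6893e+5 + 8946.6*I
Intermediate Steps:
m(J) = I*√15 (m(J) = √(-15) = I*√15)
b = -203 (b = 7*(-29) = -203)
(m(-44) + b)*(-17190 + 19500) = (I*√15 - 203)*(-17190 + 19500) = (-203 + I*√15)*2310 = -468930 + 2310*I*√15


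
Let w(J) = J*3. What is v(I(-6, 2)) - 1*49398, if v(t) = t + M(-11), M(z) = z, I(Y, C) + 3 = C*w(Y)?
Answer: -49448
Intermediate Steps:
w(J) = 3*J
I(Y, C) = -3 + 3*C*Y (I(Y, C) = -3 + C*(3*Y) = -3 + 3*C*Y)
v(t) = -11 + t (v(t) = t - 11 = -11 + t)
v(I(-6, 2)) - 1*49398 = (-11 + (-3 + 3*2*(-6))) - 1*49398 = (-11 + (-3 - 36)) - 49398 = (-11 - 39) - 49398 = -50 - 49398 = -49448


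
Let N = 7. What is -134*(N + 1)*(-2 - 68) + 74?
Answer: 75114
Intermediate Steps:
-134*(N + 1)*(-2 - 68) + 74 = -134*(7 + 1)*(-2 - 68) + 74 = -1072*(-70) + 74 = -134*(-560) + 74 = 75040 + 74 = 75114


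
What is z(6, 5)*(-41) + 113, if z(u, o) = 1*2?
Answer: 31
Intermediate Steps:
z(u, o) = 2
z(6, 5)*(-41) + 113 = 2*(-41) + 113 = -82 + 113 = 31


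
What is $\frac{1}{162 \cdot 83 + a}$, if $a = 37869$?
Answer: $\frac{1}{51315} \approx 1.9487 \cdot 10^{-5}$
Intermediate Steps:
$\frac{1}{162 \cdot 83 + a} = \frac{1}{162 \cdot 83 + 37869} = \frac{1}{13446 + 37869} = \frac{1}{51315}$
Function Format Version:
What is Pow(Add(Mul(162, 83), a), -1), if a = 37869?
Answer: Rational(1, 51315) ≈ 1.9487e-5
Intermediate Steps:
Pow(Add(Mul(162, 83), a), -1) = Pow(Add(Mul(162, 83), 37869), -1) = Pow(Add(13446, 37869), -1) = Pow(51315, -1) = Rational(1, 51315)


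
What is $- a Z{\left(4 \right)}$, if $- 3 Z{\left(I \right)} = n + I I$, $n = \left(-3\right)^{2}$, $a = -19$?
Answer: $- \frac{475}{3} \approx -158.33$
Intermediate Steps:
$n = 9$
$Z{\left(I \right)} = -3 - \frac{I^{2}}{3}$ ($Z{\left(I \right)} = - \frac{9 + I I}{3} = - \frac{9 + I^{2}}{3} = -3 - \frac{I^{2}}{3}$)
$- a Z{\left(4 \right)} = \left(-1\right) \left(-19\right) \left(-3 - \frac{4^{2}}{3}\right) = 19 \left(-3 - \frac{16}{3}\right) = 19 \left(- \frac{25}{3}\right) = - \frac{475}{3}$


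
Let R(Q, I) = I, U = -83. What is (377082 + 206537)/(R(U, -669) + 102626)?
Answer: 583619/101957 ≈ 5.7242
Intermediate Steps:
(377082 + 206537)/(R(U, -669) + 102626) = (377082 + 206537)/(-669 + 102626) = 583619/101957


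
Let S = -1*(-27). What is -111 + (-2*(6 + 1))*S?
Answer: -489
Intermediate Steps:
S = 27
-111 + (-2*(6 + 1))*S = -111 - 2*(6 + 1)*27 = -111 - 2*7*27 = -111 - 14*27 = -111 - 378 = -489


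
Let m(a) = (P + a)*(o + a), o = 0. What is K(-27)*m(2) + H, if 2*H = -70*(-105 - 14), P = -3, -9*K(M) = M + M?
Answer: 4153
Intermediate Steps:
K(M) = -2*M/9 (K(M) = -(M + M)/9 = -2*M/9)
m(a) = a*(-3 + a) (m(a) = (-3 + a)*(0 + a) = (-3 + a)*a = a*(-3 + a))
H = 4165 (H = (-70*(-105 - 14))/2 = (-70*(-119))/2 = (½)*8330 = 4165)
K(-27)*m(2) + H = (-2/9*(-27))*(2*(-3 + 2)) + 4165 = 6*(2*(-1)) + 4165 = 6*(-2) + 4165 = -12 + 4165 = 4153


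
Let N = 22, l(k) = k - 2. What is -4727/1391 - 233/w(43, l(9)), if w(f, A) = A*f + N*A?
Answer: -190376/48685 ≈ -3.9104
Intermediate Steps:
l(k) = -2 + k
w(f, A) = 22*A + A*f (w(f, A) = A*f + 22*A = 22*A + A*f)
-4727/1391 - 233/w(43, l(9)) = -4727/1391 - 233*1/((-2 + 9)*(22 + 43)) = -4727*1/1391 - 233/(7*65) = -4727/1391 - 233/455 = -190376/48685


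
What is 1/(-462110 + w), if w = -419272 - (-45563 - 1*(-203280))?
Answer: -1/1039099 ≈ -9.6237e-7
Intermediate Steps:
w = -576989 (w = -419272 - (-45563 + 203280) = -419272 - 1*157717 = -419272 - 157717 = -576989)
1/(-462110 + w) = 1/(-462110 - 576989) = 1/(-1039099) = -1/1039099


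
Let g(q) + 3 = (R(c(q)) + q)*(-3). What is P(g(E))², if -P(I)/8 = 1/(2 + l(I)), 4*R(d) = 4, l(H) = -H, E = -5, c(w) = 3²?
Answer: 64/49 ≈ 1.3061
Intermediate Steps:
c(w) = 9
R(d) = 1 (R(d) = (¼)*4 = 1)
g(q) = -6 - 3*q (g(q) = -3 + (1 + q)*(-3) = -3 + (-3 - 3*q) = -6 - 3*q)
P(I) = -8/(2 - I)
P(g(E))² = (8/(-2 + (-6 - 3*(-5))))² = (8/(-2 + (-6 + 15)))² = (8/(-2 + 9))² = (8/7)² = 64/49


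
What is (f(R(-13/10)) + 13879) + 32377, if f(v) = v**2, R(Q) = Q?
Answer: 4625769/100 ≈ 46258.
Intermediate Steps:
(f(R(-13/10)) + 13879) + 32377 = ((-13/10)**2 + 13879) + 32377 = (169/100 + 13879) + 32377 = 1388069/100 + 32377 = 4625769/100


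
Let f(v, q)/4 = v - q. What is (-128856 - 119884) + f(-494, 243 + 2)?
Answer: -251696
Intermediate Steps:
f(v, q) = -4*q + 4*v (f(v, q) = 4*(v - q) = -4*q + 4*v)
(-128856 - 119884) + f(-494, 243 + 2) = (-128856 - 119884) + (-4*(243 + 2) + 4*(-494)) = -248740 + (-4*245 - 1976) = -248740 + (-980 - 1976) = -248740 - 2956 = -251696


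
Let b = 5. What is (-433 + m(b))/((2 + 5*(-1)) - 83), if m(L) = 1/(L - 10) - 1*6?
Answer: 1098/215 ≈ 5.1070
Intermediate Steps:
m(L) = -6 + 1/(-10 + L) (m(L) = 1/(-10 + L) - 6 = -6 + 1/(-10 + L))
(-433 + m(b))/((2 + 5*(-1)) - 83) = (-433 + (61 - 6*5)/(-10 + 5))/((2 + 5*(-1)) - 83) = (-433 + (61 - 30)/(-5))/((2 - 5) - 83) = (-433 - ⅕*31)/(-3 - 83) = (-433 - 31/5)/(-86) = -2196/5*(-1/86) = 1098/215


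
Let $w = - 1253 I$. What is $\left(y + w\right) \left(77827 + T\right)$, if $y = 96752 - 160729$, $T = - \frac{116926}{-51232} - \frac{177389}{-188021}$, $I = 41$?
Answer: $- \frac{21619894283191740825}{2408172968} \approx -8.9777 \cdot 10^{9}$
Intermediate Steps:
$T = \frac{15536268347}{4816345936}$ ($T = \left(-116926\right) \left(- \frac{1}{51232}\right) - - \frac{177389}{188021} = \frac{58463}{25616} + \frac{177389}{188021} = \frac{15536268347}{4816345936} \approx 3.2257$)
$y = -63977$
$w = -51373$ ($w = \left(-1253\right) 41 = -51373$)
$\left(y + w\right) \left(77827 + T\right) = \left(-63977 - 51373\right) \left(77827 + \frac{15536268347}{4816345936}\right) = \left(-115350\right) \frac{374857291429419}{4816345936} = - \frac{21619894283191740825}{2408172968}$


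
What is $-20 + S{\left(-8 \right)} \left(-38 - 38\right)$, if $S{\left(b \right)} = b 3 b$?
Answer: $-14612$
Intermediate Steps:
$S{\left(b \right)} = 3 b^{2}$ ($S{\left(b \right)} = 3 b b = 3 b^{2}$)
$-20 + S{\left(-8 \right)} \left(-38 - 38\right) = -20 + 3 \left(-8\right)^{2} \left(-38 - 38\right) = -20 + 3 \cdot 64 \left(-38 - 38\right) = -20 + 192 \left(-76\right) = -20 - 14592 = -14612$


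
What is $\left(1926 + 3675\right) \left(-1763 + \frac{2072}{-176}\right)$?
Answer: $- \frac{218691045}{22} \approx -9.9405 \cdot 10^{6}$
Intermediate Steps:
$\left(1926 + 3675\right) \left(-1763 + \frac{2072}{-176}\right) = 5601 \left(-1763 + 2072 \left(- \frac{1}{176}\right)\right) = 5601 \left(-1763 - \frac{259}{22}\right) = 5601 \left(- \frac{39045}{22}\right) = - \frac{218691045}{22}$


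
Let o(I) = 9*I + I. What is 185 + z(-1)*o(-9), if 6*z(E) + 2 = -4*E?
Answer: 155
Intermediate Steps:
o(I) = 10*I
z(E) = -1/3 - 2*E/3 (z(E) = -1/3 + (-4*E)/6 = -1/3 - 2*E/3)
185 + z(-1)*o(-9) = 185 + (-1/3 - 2/3*(-1))*(10*(-9)) = 185 + (-1/3 + 2/3)*(-90) = 185 + (1/3)*(-90) = 185 - 30 = 155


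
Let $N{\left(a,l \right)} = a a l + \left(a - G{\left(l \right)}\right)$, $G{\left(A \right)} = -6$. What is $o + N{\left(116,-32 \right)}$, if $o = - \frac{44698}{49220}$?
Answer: $- \frac{10593889049}{24610} \approx -4.3047 \cdot 10^{5}$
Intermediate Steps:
$N{\left(a,l \right)} = 6 + a + l a^{2}$ ($N{\left(a,l \right)} = a a l + \left(a - -6\right) = a^{2} l + \left(a + 6\right) = l a^{2} + \left(6 + a\right) = 6 + a + l a^{2}$)
$o = - \frac{22349}{24610}$ ($o = \left(-44698\right) \frac{1}{49220} = - \frac{22349}{24610} \approx -0.90813$)
$o + N{\left(116,-32 \right)} = - \frac{22349}{24610} + \left(6 + 116 - 32 \cdot 116^{2}\right) = - \frac{22349}{24610} + \left(6 + 116 - 430592\right) = - \frac{22349}{24610} - 430470 = - \frac{10593889049}{24610}$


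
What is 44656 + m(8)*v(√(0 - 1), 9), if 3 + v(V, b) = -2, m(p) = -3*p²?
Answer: 45616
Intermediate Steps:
v(V, b) = -5 (v(V, b) = -3 - 2 = -5)
44656 + m(8)*v(√(0 - 1), 9) = 44656 - 3*8²*(-5) = 44656 - 3*64*(-5) = 44656 - 192*(-5) = 44656 + 960 = 45616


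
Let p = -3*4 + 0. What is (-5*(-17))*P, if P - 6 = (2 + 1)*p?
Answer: -2550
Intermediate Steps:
p = -12 (p = -12 + 0 = -12)
P = -30 (P = 6 + (2 + 1)*(-12) = 6 + 3*(-12) = 6 - 36 = -30)
(-5*(-17))*P = -5*(-17)*(-30) = 85*(-30) = -2550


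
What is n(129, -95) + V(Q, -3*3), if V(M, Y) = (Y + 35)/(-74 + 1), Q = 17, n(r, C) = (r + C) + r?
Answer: 11873/73 ≈ 162.64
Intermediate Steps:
n(r, C) = C + 2*r (n(r, C) = (C + r) + r = C + 2*r)
V(M, Y) = -35/73 - Y/73 (V(M, Y) = (35 + Y)/(-73) = (35 + Y)*(-1/73) = -35/73 - Y/73)
n(129, -95) + V(Q, -3*3) = (-95 + 2*129) + (-35/73 - (-3)*3/73) = (-95 + 258) + (-35/73 - 1/73*(-9)) = 163 + (-35/73 + 9/73) = 163 - 26/73 = 11873/73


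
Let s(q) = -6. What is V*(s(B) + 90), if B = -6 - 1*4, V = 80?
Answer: 6720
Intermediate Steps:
B = -10 (B = -6 - 4 = -10)
V*(s(B) + 90) = 80*(-6 + 90) = 80*84 = 6720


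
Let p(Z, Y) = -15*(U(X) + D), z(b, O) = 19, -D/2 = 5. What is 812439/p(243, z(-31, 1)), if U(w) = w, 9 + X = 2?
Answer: 270813/85 ≈ 3186.0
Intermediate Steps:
X = -7 (X = -9 + 2 = -7)
D = -10 (D = -2*5 = -10)
p(Z, Y) = 255 (p(Z, Y) = -15*(-7 - 10) = -15*(-17) = 255)
812439/p(243, z(-31, 1)) = 812439/255 = 812439*(1/255) = 270813/85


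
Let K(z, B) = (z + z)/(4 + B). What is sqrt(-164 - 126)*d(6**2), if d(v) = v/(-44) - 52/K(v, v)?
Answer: -2941*I*sqrt(290)/99 ≈ -505.89*I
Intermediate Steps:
K(z, B) = 2*z/(4 + B) (K(z, B) = (2*z)/(4 + B) = 2*z/(4 + B))
d(v) = -v/44 - 26*(4 + v)/v (d(v) = v/(-44) - 52*(4 + v)/(2*v) = v*(-1/44) - 26*(4 + v)/v = -v/44 - 26*(4 + v)/v)
sqrt(-164 - 126)*d(6**2) = sqrt(-164 - 126)*(-26 - 104/(6**2) - 1/44*6**2) = sqrt(-290)*(-26 - 104/36 - 1/44*36) = (I*sqrt(290))*(-26 - 104*1/36 - 9/11) = (I*sqrt(290))*(-26 - 26/9 - 9/11) = (I*sqrt(290))*(-2941/99) = -2941*I*sqrt(290)/99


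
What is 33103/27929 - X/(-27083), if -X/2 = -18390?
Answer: 1923757169/756401107 ≈ 2.5433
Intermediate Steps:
X = 36780 (X = -2*(-18390) = 36780)
33103/27929 - X/(-27083) = 33103/27929 - 1*36780/(-27083) = 33103*(1/27929) - 36780*(-1/27083) = 33103/27929 + 36780/27083 = 1923757169/756401107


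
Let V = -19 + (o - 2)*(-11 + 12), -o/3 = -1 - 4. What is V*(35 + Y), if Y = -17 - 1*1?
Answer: -102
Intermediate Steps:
o = 15 (o = -3*(-1 - 4) = -3*(-5) = 15)
Y = -18 (Y = -17 - 1 = -18)
V = -6 (V = -19 + (15 - 2)*(-11 + 12) = -19 + 13*1 = -19 + 13 = -6)
V*(35 + Y) = -6*(35 - 18) = -6*17 = -102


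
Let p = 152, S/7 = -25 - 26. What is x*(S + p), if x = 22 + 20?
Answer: -8610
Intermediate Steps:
S = -357 (S = 7*(-25 - 26) = 7*(-51) = -357)
x = 42
x*(S + p) = 42*(-357 + 152) = 42*(-205) = -8610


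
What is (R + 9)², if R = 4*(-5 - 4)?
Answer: 729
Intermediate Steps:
R = -36 (R = 4*(-9) = -36)
(R + 9)² = (-36 + 9)² = (-27)² = 729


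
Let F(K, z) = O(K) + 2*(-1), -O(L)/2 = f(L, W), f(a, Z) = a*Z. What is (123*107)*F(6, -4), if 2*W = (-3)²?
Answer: -737016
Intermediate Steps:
W = 9/2 (W = (½)*(-3)² = (½)*9 = 9/2 ≈ 4.5000)
f(a, Z) = Z*a
O(L) = -9*L
F(K, z) = -2 - 9*K (F(K, z) = -9*K + 2*(-1) = -9*K - 2 = -2 - 9*K)
(123*107)*F(6, -4) = (123*107)*(-2 - 9*6) = 13161*(-2 - 54) = 13161*(-56) = -737016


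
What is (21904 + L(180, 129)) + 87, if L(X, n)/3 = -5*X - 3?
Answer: 19282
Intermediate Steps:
L(X, n) = -9 - 15*X (L(X, n) = 3*(-5*X - 3) = 3*(-3 - 5*X) = -9 - 15*X)
(21904 + L(180, 129)) + 87 = (21904 + (-9 - 15*180)) + 87 = (21904 + (-9 - 2700)) + 87 = (21904 - 2709) + 87 = 19195 + 87 = 19282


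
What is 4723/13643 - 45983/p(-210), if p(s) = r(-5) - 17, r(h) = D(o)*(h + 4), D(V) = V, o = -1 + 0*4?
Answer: 627421637/218288 ≈ 2874.3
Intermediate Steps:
o = -1 (o = -1 + 0 = -1)
r(h) = -4 - h (r(h) = -(h + 4) = -(4 + h) = -4 - h)
p(s) = -16 (p(s) = (-4 - 1*(-5)) - 17 = (-4 + 5) - 17 = 1 - 17 = -16)
4723/13643 - 45983/p(-210) = 4723/13643 - 45983/(-16) = 4723*(1/13643) - 45983*(-1/16) = 4723/13643 + 45983/16 = 627421637/218288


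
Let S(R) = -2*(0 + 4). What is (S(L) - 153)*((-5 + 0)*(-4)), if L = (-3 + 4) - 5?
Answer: -3220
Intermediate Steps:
L = -4 (L = 1 - 5 = -4)
S(R) = -8 (S(R) = -2*4 = -8)
(S(L) - 153)*((-5 + 0)*(-4)) = (-8 - 153)*((-5 + 0)*(-4)) = -(-805)*(-4) = -161*20 = -3220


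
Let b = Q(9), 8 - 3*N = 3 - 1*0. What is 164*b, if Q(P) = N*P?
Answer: 2460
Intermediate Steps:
N = 5/3 (N = 8/3 - (3 - 1*0)/3 = 8/3 - (3 + 0)/3 = 8/3 - ⅓*3 = 8/3 - 1 = 5/3 ≈ 1.6667)
Q(P) = 5*P/3
b = 15 (b = (5/3)*9 = 15)
164*b = 164*15 = 2460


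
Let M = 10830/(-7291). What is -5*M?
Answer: 54150/7291 ≈ 7.4270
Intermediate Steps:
M = -10830/7291 (M = 10830*(-1/7291) = -10830/7291 ≈ -1.4854)
-5*M = -5*(-10830/7291) = 54150/7291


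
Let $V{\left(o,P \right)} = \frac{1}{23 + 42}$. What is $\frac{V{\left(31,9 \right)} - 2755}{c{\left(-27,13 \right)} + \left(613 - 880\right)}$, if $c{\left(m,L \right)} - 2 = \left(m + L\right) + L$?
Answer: $\frac{12791}{1235} \approx 10.357$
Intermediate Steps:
$c{\left(m,L \right)} = 2 + m + 2 L$ ($c{\left(m,L \right)} = 2 + \left(\left(m + L\right) + L\right) = 2 + \left(\left(L + m\right) + L\right) = 2 + \left(m + 2 L\right) = 2 + m + 2 L$)
$V{\left(o,P \right)} = \frac{1}{65}$
$\frac{V{\left(31,9 \right)} - 2755}{c{\left(-27,13 \right)} + \left(613 - 880\right)} = \frac{\frac{1}{65} - 2755}{\left(2 - 27 + 2 \cdot 13\right) + \left(613 - 880\right)} = - \frac{179074}{65 \left(\left(2 - 27 + 26\right) - 267\right)} = - \frac{179074}{65 \left(1 - 267\right)} = - \frac{179074}{65 \left(-266\right)} = \left(- \frac{179074}{65}\right) \left(- \frac{1}{266}\right) = \frac{12791}{1235}$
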